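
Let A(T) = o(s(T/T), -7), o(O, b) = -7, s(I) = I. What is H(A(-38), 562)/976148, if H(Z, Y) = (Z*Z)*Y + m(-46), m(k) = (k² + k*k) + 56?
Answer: 15913/488074 ≈ 0.032604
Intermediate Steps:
A(T) = -7
m(k) = 56 + 2*k² (m(k) = (k² + k²) + 56 = 2*k² + 56 = 56 + 2*k²)
H(Z, Y) = 4288 + Y*Z² (H(Z, Y) = (Z*Z)*Y + (56 + 2*(-46)²) = Z²*Y + (56 + 2*2116) = Y*Z² + (56 + 4232) = Y*Z² + 4288 = 4288 + Y*Z²)
H(A(-38), 562)/976148 = (4288 + 562*(-7)²)/976148 = (4288 + 562*49)*(1/976148) = (4288 + 27538)*(1/976148) = 31826*(1/976148) = 15913/488074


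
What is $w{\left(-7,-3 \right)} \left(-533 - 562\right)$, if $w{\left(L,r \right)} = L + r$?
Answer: $10950$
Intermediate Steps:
$w{\left(-7,-3 \right)} \left(-533 - 562\right) = \left(-7 - 3\right) \left(-533 - 562\right) = \left(-10\right) \left(-1095\right) = 10950$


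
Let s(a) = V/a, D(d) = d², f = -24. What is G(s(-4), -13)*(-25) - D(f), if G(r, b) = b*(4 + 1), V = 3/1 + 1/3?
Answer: 1049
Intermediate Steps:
V = 10/3 (V = 3*1 + 1*(⅓) = 3 + ⅓ = 10/3 ≈ 3.3333)
s(a) = 10/(3*a)
G(r, b) = 5*b (G(r, b) = b*5 = 5*b)
G(s(-4), -13)*(-25) - D(f) = (5*(-13))*(-25) - 1*(-24)² = -65*(-25) - 1*576 = 1625 - 576 = 1049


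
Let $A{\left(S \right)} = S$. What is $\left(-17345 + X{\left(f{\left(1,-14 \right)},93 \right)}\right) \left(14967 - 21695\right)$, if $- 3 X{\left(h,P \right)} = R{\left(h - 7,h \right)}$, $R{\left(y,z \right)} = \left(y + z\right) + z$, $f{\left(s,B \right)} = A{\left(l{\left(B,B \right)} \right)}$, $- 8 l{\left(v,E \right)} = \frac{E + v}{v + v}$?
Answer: $\frac{350041861}{3} \approx 1.1668 \cdot 10^{8}$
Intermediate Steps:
$l{\left(v,E \right)} = - \frac{E + v}{16 v}$ ($l{\left(v,E \right)} = - \frac{\left(E + v\right) \frac{1}{v + v}}{8} = - \frac{\left(E + v\right) \frac{1}{2 v}}{8} = - \frac{\frac{1}{2} \frac{1}{v} \left(E + v\right)}{8} = - \frac{E + v}{16 v}$)
$f{\left(s,B \right)} = - \frac{1}{8}$ ($f{\left(s,B \right)} = \frac{- B - B}{16 B} = \frac{\left(-2\right) B}{16 B} = - \frac{1}{8}$)
$R{\left(y,z \right)} = y + 2 z$
$X{\left(h,P \right)} = \frac{7}{3} - h$ ($X{\left(h,P \right)} = - \frac{\left(h - 7\right) + 2 h}{3} = - \frac{\left(-7 + h\right) + 2 h}{3} = - \frac{-7 + 3 h}{3} = \frac{7}{3} - h$)
$\left(-17345 + X{\left(f{\left(1,-14 \right)},93 \right)}\right) \left(14967 - 21695\right) = \left(-17345 + \left(\frac{7}{3} - - \frac{1}{8}\right)\right) \left(14967 - 21695\right) = \left(-17345 + \left(\frac{7}{3} + \frac{1}{8}\right)\right) \left(-6728\right) = \left(-17345 + \frac{59}{24}\right) \left(-6728\right) = \left(- \frac{416221}{24}\right) \left(-6728\right) = \frac{350041861}{3}$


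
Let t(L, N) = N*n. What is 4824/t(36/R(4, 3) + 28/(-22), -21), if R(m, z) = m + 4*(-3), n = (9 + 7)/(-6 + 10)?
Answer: -402/7 ≈ -57.429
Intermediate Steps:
n = 4 (n = 16/4 = 16*(¼) = 4)
R(m, z) = -12 + m (R(m, z) = m - 12 = -12 + m)
t(L, N) = 4*N (t(L, N) = N*4 = 4*N)
4824/t(36/R(4, 3) + 28/(-22), -21) = 4824/((4*(-21))) = 4824/(-84) = 4824*(-1/84) = -402/7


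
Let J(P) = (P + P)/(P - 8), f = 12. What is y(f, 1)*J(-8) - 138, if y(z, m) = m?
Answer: -137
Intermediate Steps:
J(P) = 2*P/(-8 + P) (J(P) = (2*P)/(-8 + P) = 2*P/(-8 + P))
y(f, 1)*J(-8) - 138 = 1*(2*(-8)/(-8 - 8)) - 138 = 1*(2*(-8)/(-16)) - 138 = 1*(2*(-8)*(-1/16)) - 138 = 1*1 - 138 = 1 - 138 = -137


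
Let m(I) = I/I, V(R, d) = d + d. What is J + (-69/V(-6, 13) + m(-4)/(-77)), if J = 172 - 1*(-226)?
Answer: 791457/2002 ≈ 395.33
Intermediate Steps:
V(R, d) = 2*d
m(I) = 1
J = 398 (J = 172 + 226 = 398)
J + (-69/V(-6, 13) + m(-4)/(-77)) = 398 + (-69/(2*13) + 1/(-77)) = 398 + (-69/26 + 1*(-1/77)) = 398 + (-69*1/26 - 1/77) = 398 + (-69/26 - 1/77) = 398 - 5339/2002 = 791457/2002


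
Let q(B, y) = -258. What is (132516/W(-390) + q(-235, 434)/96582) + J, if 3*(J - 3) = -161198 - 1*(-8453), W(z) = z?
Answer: -53625001297/1046305 ≈ -51252.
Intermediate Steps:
J = -50912 (J = 3 + (-161198 - 1*(-8453))/3 = 3 + (-161198 + 8453)/3 = 3 + (1/3)*(-152745) = 3 - 50915 = -50912)
(132516/W(-390) + q(-235, 434)/96582) + J = (132516/(-390) - 258/96582) - 50912 = (132516*(-1/390) - 258*1/96582) - 50912 = (-22086/65 - 43/16097) - 50912 = -355521137/1046305 - 50912 = -53625001297/1046305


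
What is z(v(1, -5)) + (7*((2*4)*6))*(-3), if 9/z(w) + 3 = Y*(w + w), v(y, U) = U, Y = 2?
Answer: -23193/23 ≈ -1008.4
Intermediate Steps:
z(w) = 9/(-3 + 4*w) (z(w) = 9/(-3 + 2*(w + w)) = 9/(-3 + 2*(2*w)) = 9/(-3 + 4*w))
z(v(1, -5)) + (7*((2*4)*6))*(-3) = 9/(-3 + 4*(-5)) + (7*((2*4)*6))*(-3) = 9/(-3 - 20) + (7*(8*6))*(-3) = 9/(-23) + (7*48)*(-3) = 9*(-1/23) + 336*(-3) = -9/23 - 1008 = -23193/23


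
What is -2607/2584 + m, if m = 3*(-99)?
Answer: -770055/2584 ≈ -298.01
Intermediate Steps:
m = -297
-2607/2584 + m = -2607/2584 - 297 = -770055/2584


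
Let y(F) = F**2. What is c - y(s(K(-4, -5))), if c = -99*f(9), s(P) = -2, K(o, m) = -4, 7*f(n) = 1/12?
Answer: -145/28 ≈ -5.1786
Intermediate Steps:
f(n) = 1/84 (f(n) = (1/7)/12 = (1/7)*(1/12) = 1/84)
c = -33/28 (c = -99*1/84 = -33/28 ≈ -1.1786)
c - y(s(K(-4, -5))) = -33/28 - 1*(-2)**2 = -33/28 - 1*4 = -33/28 - 4 = -145/28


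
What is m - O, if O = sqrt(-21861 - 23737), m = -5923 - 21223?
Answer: -27146 - I*sqrt(45598) ≈ -27146.0 - 213.54*I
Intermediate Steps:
m = -27146
O = I*sqrt(45598) (O = sqrt(-45598) = I*sqrt(45598) ≈ 213.54*I)
m - O = -27146 - I*sqrt(45598)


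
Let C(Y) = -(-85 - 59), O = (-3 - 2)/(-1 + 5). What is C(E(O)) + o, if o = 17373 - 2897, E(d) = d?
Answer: 14620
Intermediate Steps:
O = -5/4 ≈ -1.2500
o = 14476
C(Y) = 144 (C(Y) = -1*(-144) = 144)
C(E(O)) + o = 144 + 14476 = 14620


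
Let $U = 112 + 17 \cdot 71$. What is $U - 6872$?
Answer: $-5553$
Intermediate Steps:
$U = 1319$ ($U = 112 + 1207 = 1319$)
$U - 6872 = 1319 - 6872 = -5553$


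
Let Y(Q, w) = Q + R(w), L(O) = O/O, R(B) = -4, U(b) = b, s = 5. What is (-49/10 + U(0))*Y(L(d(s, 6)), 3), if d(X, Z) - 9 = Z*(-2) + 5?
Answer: 147/10 ≈ 14.700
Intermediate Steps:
d(X, Z) = 14 - 2*Z (d(X, Z) = 9 + (Z*(-2) + 5) = 9 + (-2*Z + 5) = 9 + (5 - 2*Z) = 14 - 2*Z)
L(O) = 1
Y(Q, w) = -4 + Q (Y(Q, w) = Q - 4 = -4 + Q)
(-49/10 + U(0))*Y(L(d(s, 6)), 3) = (-49/10 + 0)*(-4 + 1) = (-49*⅒ + 0)*(-3) = (-49/10 + 0)*(-3) = -49/10*(-3) = 147/10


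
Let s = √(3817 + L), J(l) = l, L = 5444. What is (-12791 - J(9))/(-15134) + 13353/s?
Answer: 6400/7567 + 4451*√21/147 ≈ 139.60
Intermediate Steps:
s = 21*√21 (s = √(3817 + 5444) = √9261 = 21*√21 ≈ 96.234)
(-12791 - J(9))/(-15134) + 13353/s = (-12791 - 1*9)/(-15134) + 13353/((21*√21)) = (-12791 - 9)*(-1/15134) + 13353*(√21/441) = -12800*(-1/15134) + 4451*√21/147 = 6400/7567 + 4451*√21/147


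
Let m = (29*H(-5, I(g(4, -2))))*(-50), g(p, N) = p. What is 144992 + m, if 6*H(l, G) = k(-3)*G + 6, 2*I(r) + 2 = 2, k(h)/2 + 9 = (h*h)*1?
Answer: 143542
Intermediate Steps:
k(h) = -18 + 2*h² (k(h) = -18 + 2*((h*h)*1) = -18 + 2*(h²*1) = -18 + 2*h²)
I(r) = 0 (I(r) = -1 + (½)*2 = -1 + 1 = 0)
H(l, G) = 1 (H(l, G) = ((-18 + 2*(-3)²)*G + 6)/6 = ((-18 + 2*9)*G + 6)/6 = ((-18 + 18)*G + 6)/6 = (0*G + 6)/6 = (0 + 6)/6 = (⅙)*6 = 1)
m = -1450 (m = (29*1)*(-50) = 29*(-50) = -1450)
144992 + m = 144992 - 1450 = 143542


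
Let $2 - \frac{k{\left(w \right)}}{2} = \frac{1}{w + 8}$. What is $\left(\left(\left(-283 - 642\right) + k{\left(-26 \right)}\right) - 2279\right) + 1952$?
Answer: $- \frac{11231}{9} \approx -1247.9$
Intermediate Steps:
$k{\left(w \right)} = 4 - \frac{2}{8 + w}$ ($k{\left(w \right)} = 4 - \frac{2}{w + 8} = 4 - \frac{2}{8 + w}$)
$\left(\left(\left(-283 - 642\right) + k{\left(-26 \right)}\right) - 2279\right) + 1952 = \left(\left(\left(-283 - 642\right) + \frac{2 \left(15 + 2 \left(-26\right)\right)}{8 - 26}\right) - 2279\right) + 1952 = \left(\left(-925 + \frac{2 \left(15 - 52\right)}{-18}\right) - 2279\right) + 1952 = \left(\left(-925 + 2 \left(- \frac{1}{18}\right) \left(-37\right)\right) - 2279\right) + 1952 = \left(\left(-925 + \frac{37}{9}\right) - 2279\right) + 1952 = \left(- \frac{8288}{9} - 2279\right) + 1952 = - \frac{28799}{9} + 1952 = - \frac{11231}{9}$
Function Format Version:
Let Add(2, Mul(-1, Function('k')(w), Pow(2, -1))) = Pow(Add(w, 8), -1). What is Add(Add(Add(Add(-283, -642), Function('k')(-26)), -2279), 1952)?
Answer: Rational(-11231, 9) ≈ -1247.9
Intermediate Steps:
Function('k')(w) = Add(4, Mul(-2, Pow(Add(8, w), -1))) (Function('k')(w) = Add(4, Mul(-2, Pow(Add(w, 8), -1))) = Add(4, Mul(-2, Pow(Add(8, w), -1))))
Add(Add(Add(Add(-283, -642), Function('k')(-26)), -2279), 1952) = Add(Add(Add(Add(-283, -642), Mul(2, Pow(Add(8, -26), -1), Add(15, Mul(2, -26)))), -2279), 1952) = Add(Add(Add(-925, Mul(2, Pow(-18, -1), Add(15, -52))), -2279), 1952) = Add(Add(Add(-925, Mul(2, Rational(-1, 18), -37)), -2279), 1952) = Add(Add(Add(-925, Rational(37, 9)), -2279), 1952) = Add(Add(Rational(-8288, 9), -2279), 1952) = Add(Rational(-28799, 9), 1952) = Rational(-11231, 9)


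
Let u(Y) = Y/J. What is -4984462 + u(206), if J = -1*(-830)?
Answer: -2068551627/415 ≈ -4.9845e+6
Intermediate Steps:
J = 830
u(Y) = Y/830
-4984462 + u(206) = -4984462 + (1/830)*206 = -4984462 + 103/415 = -2068551627/415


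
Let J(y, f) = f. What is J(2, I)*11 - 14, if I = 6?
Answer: 52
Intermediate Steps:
J(2, I)*11 - 14 = 6*11 - 14 = 66 - 14 = 52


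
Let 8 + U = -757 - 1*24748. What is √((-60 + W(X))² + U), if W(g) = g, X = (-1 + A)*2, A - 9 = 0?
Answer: I*√23577 ≈ 153.55*I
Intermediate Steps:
A = 9 (A = 9 + 0 = 9)
X = 16 (X = (-1 + 9)*2 = 8*2 = 16)
U = -25513 (U = -8 + (-757 - 1*24748) = -8 + (-757 - 24748) = -8 - 25505 = -25513)
√((-60 + W(X))² + U) = √((-60 + 16)² - 25513) = √((-44)² - 25513) = √(1936 - 25513) = √(-23577) = I*√23577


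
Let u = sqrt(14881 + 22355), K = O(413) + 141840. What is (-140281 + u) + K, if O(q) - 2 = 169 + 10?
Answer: 1740 + 2*sqrt(9309) ≈ 1933.0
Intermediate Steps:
O(q) = 181 (O(q) = 2 + (169 + 10) = 2 + 179 = 181)
K = 142021 (K = 181 + 141840 = 142021)
u = 2*sqrt(9309) (u = sqrt(37236) = 2*sqrt(9309) ≈ 192.97)
(-140281 + u) + K = (-140281 + 2*sqrt(9309)) + 142021 = 1740 + 2*sqrt(9309)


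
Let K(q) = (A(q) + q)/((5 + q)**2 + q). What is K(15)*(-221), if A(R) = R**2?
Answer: -10608/83 ≈ -127.81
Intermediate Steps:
K(q) = (q + q**2)/(q + (5 + q)**2) (K(q) = (q**2 + q)/((5 + q)**2 + q) = (q + q**2)/(q + (5 + q)**2))
K(15)*(-221) = (15*(1 + 15)/(15 + (5 + 15)**2))*(-221) = (15*16/(15 + 20**2))*(-221) = (15*16/(15 + 400))*(-221) = (15*16/415)*(-221) = (15*(1/415)*16)*(-221) = (48/83)*(-221) = -10608/83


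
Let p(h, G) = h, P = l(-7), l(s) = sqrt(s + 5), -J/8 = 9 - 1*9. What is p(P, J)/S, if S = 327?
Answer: I*sqrt(2)/327 ≈ 0.0043248*I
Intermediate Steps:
J = 0 (J = -8*(9 - 1*9) = -8*(9 - 9) = -8*0 = 0)
l(s) = sqrt(5 + s)
P = I*sqrt(2) (P = sqrt(5 - 7) = sqrt(-2) = I*sqrt(2) ≈ 1.4142*I)
p(P, J)/S = (I*sqrt(2))/327 = (I*sqrt(2))*(1/327) = I*sqrt(2)/327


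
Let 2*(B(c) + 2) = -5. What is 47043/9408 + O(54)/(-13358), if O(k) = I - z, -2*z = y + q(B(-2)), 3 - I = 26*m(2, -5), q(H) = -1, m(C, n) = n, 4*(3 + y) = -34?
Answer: 104534655/20945344 ≈ 4.9908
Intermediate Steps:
y = -23/2 (y = -3 + (¼)*(-34) = -3 - 17/2 = -23/2 ≈ -11.500)
B(c) = -9/2 (B(c) = -2 + (½)*(-5) = -2 - 5/2 = -9/2)
I = 133 (I = 3 - 26*(-5) = 3 - 1*(-130) = 3 + 130 = 133)
z = 25/4 (z = -(-23/2 - 1)/2 = -½*(-25/2) = 25/4 ≈ 6.2500)
O(k) = 507/4 (O(k) = 133 - 1*25/4 = 133 - 25/4 = 507/4)
47043/9408 + O(54)/(-13358) = 47043/9408 + (507/4)/(-13358) = 47043*(1/9408) + (507/4)*(-1/13358) = 15681/3136 - 507/53432 = 104534655/20945344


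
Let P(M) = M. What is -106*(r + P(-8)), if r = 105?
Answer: -10282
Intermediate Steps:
-106*(r + P(-8)) = -106*(105 - 8) = -106*97 = -10282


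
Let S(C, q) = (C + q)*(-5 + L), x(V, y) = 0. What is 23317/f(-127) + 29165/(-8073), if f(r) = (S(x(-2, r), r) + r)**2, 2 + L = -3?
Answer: -1404235072/390628251 ≈ -3.5948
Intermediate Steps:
L = -5 (L = -2 - 3 = -5)
S(C, q) = -10*C - 10*q (S(C, q) = (C + q)*(-5 - 5) = (C + q)*(-10) = -10*C - 10*q)
f(r) = 81*r**2 (f(r) = ((-10*0 - 10*r) + r)**2 = ((0 - 10*r) + r)**2 = (-10*r + r)**2 = (-9*r)**2 = 81*r**2)
23317/f(-127) + 29165/(-8073) = 23317/((81*(-127)**2)) + 29165/(-8073) = 23317/((81*16129)) + 29165*(-1/8073) = 23317/1306449 - 29165/8073 = -1404235072/390628251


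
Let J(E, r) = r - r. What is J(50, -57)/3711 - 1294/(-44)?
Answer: 647/22 ≈ 29.409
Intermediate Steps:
J(E, r) = 0
J(50, -57)/3711 - 1294/(-44) = 0/3711 - 1294/(-44) = 0*(1/3711) - 1294*(-1/44) = 0 + 647/22 = 647/22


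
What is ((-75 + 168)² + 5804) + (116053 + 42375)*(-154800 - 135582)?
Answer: -46004625043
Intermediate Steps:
((-75 + 168)² + 5804) + (116053 + 42375)*(-154800 - 135582) = (93² + 5804) + 158428*(-290382) = (8649 + 5804) - 46004639496 = 14453 - 46004639496 = -46004625043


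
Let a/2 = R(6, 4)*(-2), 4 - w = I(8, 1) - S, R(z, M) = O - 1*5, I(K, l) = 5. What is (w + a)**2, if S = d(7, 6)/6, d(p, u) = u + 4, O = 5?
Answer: 4/9 ≈ 0.44444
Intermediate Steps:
d(p, u) = 4 + u
R(z, M) = 0 (R(z, M) = 5 - 1*5 = 5 - 5 = 0)
S = 5/3 (S = (4 + 6)/6 = 10*(1/6) = 5/3 ≈ 1.6667)
w = 2/3 (w = 4 - (5 - 1*5/3) = 4 - (5 - 5/3) = 4 - 1*10/3 = 4 - 10/3 = 2/3 ≈ 0.66667)
a = 0 (a = 2*(0*(-2)) = 2*0 = 0)
(w + a)**2 = (2/3 + 0)**2 = (2/3)**2 = 4/9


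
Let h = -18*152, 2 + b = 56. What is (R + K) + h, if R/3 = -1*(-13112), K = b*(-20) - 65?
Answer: 35455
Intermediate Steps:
b = 54 (b = -2 + 56 = 54)
h = -2736
K = -1145 (K = 54*(-20) - 65 = -1080 - 65 = -1145)
R = 39336 (R = 3*(-1*(-13112)) = 3*13112 = 39336)
(R + K) + h = (39336 - 1145) - 2736 = 38191 - 2736 = 35455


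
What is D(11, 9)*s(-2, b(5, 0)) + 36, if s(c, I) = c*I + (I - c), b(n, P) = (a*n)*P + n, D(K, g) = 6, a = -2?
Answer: 18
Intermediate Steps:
b(n, P) = n - 2*P*n (b(n, P) = (-2*n)*P + n = -2*P*n + n = n - 2*P*n)
s(c, I) = I - c + I*c (s(c, I) = I*c + (I - c) = I - c + I*c)
D(11, 9)*s(-2, b(5, 0)) + 36 = 6*(5*(1 - 2*0) - 1*(-2) + (5*(1 - 2*0))*(-2)) + 36 = 6*(5*(1 + 0) + 2 + (5*(1 + 0))*(-2)) + 36 = 6*(5*1 + 2 + (5*1)*(-2)) + 36 = 6*(5 + 2 + 5*(-2)) + 36 = 6*(5 + 2 - 10) + 36 = 6*(-3) + 36 = -18 + 36 = 18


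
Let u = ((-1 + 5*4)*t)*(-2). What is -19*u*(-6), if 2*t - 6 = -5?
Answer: -2166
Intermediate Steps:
t = ½ (t = 3 + (½)*(-5) = 3 - 5/2 = ½ ≈ 0.50000)
u = -19 (u = ((-1 + 5*4)*(½))*(-2) = ((-1 + 20)*(½))*(-2) = (19*(½))*(-2) = (19/2)*(-2) = -19)
-19*u*(-6) = -19*(-19)*(-6) = 361*(-6) = -2166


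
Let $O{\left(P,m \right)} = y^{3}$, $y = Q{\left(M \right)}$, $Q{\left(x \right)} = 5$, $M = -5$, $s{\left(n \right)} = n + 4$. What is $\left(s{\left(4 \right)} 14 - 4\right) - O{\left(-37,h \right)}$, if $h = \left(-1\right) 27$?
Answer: $-17$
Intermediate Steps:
$s{\left(n \right)} = 4 + n$
$h = -27$
$y = 5$
$O{\left(P,m \right)} = 125$ ($O{\left(P,m \right)} = 5^{3} = 125$)
$\left(s{\left(4 \right)} 14 - 4\right) - O{\left(-37,h \right)} = \left(\left(4 + 4\right) 14 - 4\right) - 125 = \left(8 \cdot 14 - 4\right) - 125 = \left(112 - 4\right) - 125 = 108 - 125 = -17$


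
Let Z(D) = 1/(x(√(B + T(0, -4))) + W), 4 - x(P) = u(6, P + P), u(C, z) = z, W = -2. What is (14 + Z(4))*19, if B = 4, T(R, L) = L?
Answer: 551/2 ≈ 275.50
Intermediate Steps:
x(P) = 4 - 2*P (x(P) = 4 - (P + P) = 4 - 2*P)
Z(D) = ½ (Z(D) = 1/((4 - 2*√(4 - 4)) - 2) = 1/((4 - 2*√0) - 2) = 1/((4 - 2*0) - 2) = 1/((4 + 0) - 2) = 1/(4 - 2) = 1/2 = ½)
(14 + Z(4))*19 = (14 + ½)*19 = (29/2)*19 = 551/2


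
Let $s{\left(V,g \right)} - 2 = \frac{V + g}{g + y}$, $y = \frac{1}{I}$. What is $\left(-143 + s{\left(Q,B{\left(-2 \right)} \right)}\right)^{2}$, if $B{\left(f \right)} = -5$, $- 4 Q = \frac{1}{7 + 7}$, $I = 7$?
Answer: $\frac{1449401041}{73984} \approx 19591.0$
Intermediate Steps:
$Q = - \frac{1}{56}$ ($Q = - \frac{1}{4 \left(7 + 7\right)} = - \frac{1}{4 \cdot 14} = \left(- \frac{1}{4}\right) \frac{1}{14} = - \frac{1}{56} \approx -0.017857$)
$y = \frac{1}{7} \approx 0.14286$
$s{\left(V,g \right)} = 2 + \frac{V + g}{\frac{1}{7} + g}$ ($s{\left(V,g \right)} = 2 + \frac{V + g}{g + \frac{1}{7}} = 2 + \frac{V + g}{\frac{1}{7} + g}$)
$\left(-143 + s{\left(Q,B{\left(-2 \right)} \right)}\right)^{2} = \left(-143 + \frac{2 + 7 \left(- \frac{1}{56}\right) + 21 \left(-5\right)}{1 + 7 \left(-5\right)}\right)^{2} = \left(-143 + \frac{2 - \frac{1}{8} - 105}{1 - 35}\right)^{2} = \left(-143 + \frac{1}{-34} \left(- \frac{825}{8}\right)\right)^{2} = \left(-143 - - \frac{825}{272}\right)^{2} = \left(-143 + \frac{825}{272}\right)^{2} = \left(- \frac{38071}{272}\right)^{2} = \frac{1449401041}{73984}$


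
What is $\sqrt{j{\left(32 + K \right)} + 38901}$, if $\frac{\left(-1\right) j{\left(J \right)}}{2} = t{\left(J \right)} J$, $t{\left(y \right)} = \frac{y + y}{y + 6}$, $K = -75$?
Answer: $\frac{\sqrt{53529121}}{37} \approx 197.74$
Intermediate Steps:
$t{\left(y \right)} = \frac{2 y}{6 + y}$
$j{\left(J \right)} = - \frac{4 J^{2}}{6 + J}$ ($j{\left(J \right)} = - 2 \frac{2 J}{6 + J} J = - 2 \frac{2 J^{2}}{6 + J} = - \frac{4 J^{2}}{6 + J}$)
$\sqrt{j{\left(32 + K \right)} + 38901} = \sqrt{- \frac{4 \left(32 - 75\right)^{2}}{6 + \left(32 - 75\right)} + 38901} = \sqrt{- \frac{4 \left(-43\right)^{2}}{6 - 43} + 38901} = \sqrt{\left(-4\right) 1849 \frac{1}{-37} + 38901} = \sqrt{\left(-4\right) 1849 \left(- \frac{1}{37}\right) + 38901} = \sqrt{\frac{7396}{37} + 38901} = \sqrt{\frac{1446733}{37}} = \frac{\sqrt{53529121}}{37}$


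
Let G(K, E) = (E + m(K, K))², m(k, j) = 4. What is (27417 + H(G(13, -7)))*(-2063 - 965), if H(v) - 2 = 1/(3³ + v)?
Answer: -747223345/9 ≈ -8.3025e+7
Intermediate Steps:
G(K, E) = (4 + E)² (G(K, E) = (E + 4)² = (4 + E)²)
H(v) = 2 + 1/(27 + v) (H(v) = 2 + 1/(3³ + v) = 2 + 1/(27 + v))
(27417 + H(G(13, -7)))*(-2063 - 965) = (27417 + (55 + 2*(4 - 7)²)/(27 + (4 - 7)²))*(-2063 - 965) = (27417 + (55 + 2*(-3)²)/(27 + (-3)²))*(-3028) = (27417 + (55 + 2*9)/(27 + 9))*(-3028) = (27417 + (55 + 18)/36)*(-3028) = (27417 + (1/36)*73)*(-3028) = (27417 + 73/36)*(-3028) = (987085/36)*(-3028) = -747223345/9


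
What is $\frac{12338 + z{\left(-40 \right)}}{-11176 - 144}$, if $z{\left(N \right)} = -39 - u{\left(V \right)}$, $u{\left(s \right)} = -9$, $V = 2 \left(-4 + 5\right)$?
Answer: $- \frac{3077}{2830} \approx -1.0873$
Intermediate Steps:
$V = 2$ ($V = 2 \cdot 1 = 2$)
$z{\left(N \right)} = -30$ ($z{\left(N \right)} = -39 - -9 = -39 + 9 = -30$)
$\frac{12338 + z{\left(-40 \right)}}{-11176 - 144} = \frac{12338 - 30}{-11176 - 144} = \frac{12308}{-11320} = 12308 \left(- \frac{1}{11320}\right) = - \frac{3077}{2830}$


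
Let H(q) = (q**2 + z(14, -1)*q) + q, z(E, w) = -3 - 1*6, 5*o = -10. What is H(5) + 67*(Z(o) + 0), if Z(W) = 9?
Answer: 588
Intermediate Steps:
o = -2 (o = (1/5)*(-10) = -2)
z(E, w) = -9 (z(E, w) = -3 - 6 = -9)
H(q) = q**2 - 8*q (H(q) = (q**2 - 9*q) + q = q**2 - 8*q)
H(5) + 67*(Z(o) + 0) = 5*(-8 + 5) + 67*(9 + 0) = 5*(-3) + 67*9 = -15 + 603 = 588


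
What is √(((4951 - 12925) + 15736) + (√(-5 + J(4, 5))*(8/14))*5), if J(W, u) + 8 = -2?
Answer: √(380338 + 140*I*√15)/7 ≈ 88.102 + 0.0628*I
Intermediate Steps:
J(W, u) = -10 (J(W, u) = -8 - 2 = -10)
√(((4951 - 12925) + 15736) + (√(-5 + J(4, 5))*(8/14))*5) = √(((4951 - 12925) + 15736) + (√(-5 - 10)*(8/14))*5) = √((-7974 + 15736) + (√(-15)*(8*(1/14)))*5) = √(7762 + ((I*√15)*(4/7))*5) = √(7762 + (4*I*√15/7)*5) = √(7762 + 20*I*√15/7)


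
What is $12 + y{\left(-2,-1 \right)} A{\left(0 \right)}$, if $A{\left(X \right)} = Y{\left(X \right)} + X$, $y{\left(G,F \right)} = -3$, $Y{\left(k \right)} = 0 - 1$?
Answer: $15$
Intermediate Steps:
$Y{\left(k \right)} = -1$
$A{\left(X \right)} = -1 + X$
$12 + y{\left(-2,-1 \right)} A{\left(0 \right)} = 12 - 3 \left(-1 + 0\right) = 12 - -3 = 12 + 3 = 15$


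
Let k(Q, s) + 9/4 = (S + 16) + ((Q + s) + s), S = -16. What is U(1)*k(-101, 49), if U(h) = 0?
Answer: 0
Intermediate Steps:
k(Q, s) = -9/4 + Q + 2*s (k(Q, s) = -9/4 + ((-16 + 16) + ((Q + s) + s)) = -9/4 + (0 + (Q + 2*s)) = -9/4 + (Q + 2*s) = -9/4 + Q + 2*s)
U(1)*k(-101, 49) = 0*(-9/4 - 101 + 2*49) = 0*(-9/4 - 101 + 98) = 0*(-21/4) = 0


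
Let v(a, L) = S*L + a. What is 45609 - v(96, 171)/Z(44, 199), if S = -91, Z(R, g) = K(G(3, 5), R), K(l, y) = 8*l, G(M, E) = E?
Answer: 367965/8 ≈ 45996.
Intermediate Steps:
Z(R, g) = 40 (Z(R, g) = 8*5 = 40)
v(a, L) = a - 91*L (v(a, L) = -91*L + a = a - 91*L)
45609 - v(96, 171)/Z(44, 199) = 45609 - (96 - 91*171)/40 = 45609 - (96 - 15561)/40 = 45609 - (-15465)/40 = 45609 - 1*(-3093/8) = 45609 + 3093/8 = 367965/8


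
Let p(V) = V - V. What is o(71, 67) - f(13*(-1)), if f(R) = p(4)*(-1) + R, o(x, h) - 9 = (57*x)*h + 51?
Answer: 271222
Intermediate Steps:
p(V) = 0
o(x, h) = 60 + 57*h*x (o(x, h) = 9 + ((57*x)*h + 51) = 9 + (57*h*x + 51) = 9 + (51 + 57*h*x) = 60 + 57*h*x)
f(R) = R (f(R) = 0*(-1) + R = 0 + R = R)
o(71, 67) - f(13*(-1)) = (60 + 57*67*71) - 13*(-1) = (60 + 271149) - 1*(-13) = 271209 + 13 = 271222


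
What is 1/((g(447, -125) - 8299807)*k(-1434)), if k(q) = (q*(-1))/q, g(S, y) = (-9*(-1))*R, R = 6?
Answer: 1/8299753 ≈ 1.2049e-7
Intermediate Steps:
g(S, y) = 54 (g(S, y) = -9*(-1)*6 = 9*6 = 54)
k(q) = -1 (k(q) = (-q)/q = -1)
1/((g(447, -125) - 8299807)*k(-1434)) = 1/((54 - 8299807)*(-1)) = -1/(-8299753) = -1/8299753*(-1) = 1/8299753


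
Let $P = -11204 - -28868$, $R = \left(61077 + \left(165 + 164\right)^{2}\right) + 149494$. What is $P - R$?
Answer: $-301148$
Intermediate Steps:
$R = 318812$ ($R = \left(61077 + 329^{2}\right) + 149494 = \left(61077 + 108241\right) + 149494 = 169318 + 149494 = 318812$)
$P = 17664$ ($P = -11204 + 28868 = 17664$)
$P - R = 17664 - 318812 = -301148$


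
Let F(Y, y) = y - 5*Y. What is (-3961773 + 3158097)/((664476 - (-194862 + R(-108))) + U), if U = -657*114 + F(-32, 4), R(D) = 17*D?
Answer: -200919/196610 ≈ -1.0219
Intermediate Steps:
U = -74734 (U = -657*114 + (4 - 5*(-32)) = -74898 + (4 + 160) = -74898 + 164 = -74734)
(-3961773 + 3158097)/((664476 - (-194862 + R(-108))) + U) = (-3961773 + 3158097)/((664476 - (-194862 + 17*(-108))) - 74734) = -803676/((664476 - (-194862 - 1836)) - 74734) = -803676/((664476 - 1*(-196698)) - 74734) = -803676/((664476 + 196698) - 74734) = -803676/(861174 - 74734) = -803676/786440 = -803676*1/786440 = -200919/196610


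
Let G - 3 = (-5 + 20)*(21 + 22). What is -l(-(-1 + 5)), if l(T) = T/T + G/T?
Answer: 161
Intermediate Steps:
G = 648 (G = 3 + (-5 + 20)*(21 + 22) = 3 + 15*43 = 3 + 645 = 648)
l(T) = 1 + 648/T (l(T) = T/T + 648/T = 1 + 648/T)
-l(-(-1 + 5)) = -(648 - (-1 + 5))/((-(-1 + 5))) = -(648 - 1*4)/((-1*4)) = -(648 - 4)/(-4) = -(-1)*644/4 = -1*(-161) = 161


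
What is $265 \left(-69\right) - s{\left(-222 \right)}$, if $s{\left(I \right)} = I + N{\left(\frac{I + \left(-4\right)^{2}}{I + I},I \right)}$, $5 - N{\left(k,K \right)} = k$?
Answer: $- \frac{4010993}{222} \approx -18068.0$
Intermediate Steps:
$N{\left(k,K \right)} = 5 - k$
$s{\left(I \right)} = 5 + I - \frac{16 + I}{2 I}$ ($s{\left(I \right)} = I - \left(-5 + \frac{I + \left(-4\right)^{2}}{I + I}\right) = I + \left(5 - \frac{I + 16}{2 I}\right) = I - \left(-5 + \left(16 + I\right) \frac{1}{2 I}\right) = I + \left(5 - \frac{16 + I}{2 I}\right) = 5 + I - \frac{16 + I}{2 I}$)
$265 \left(-69\right) - s{\left(-222 \right)} = 265 \left(-69\right) - \left(\frac{9}{2} - 222 - \frac{8}{-222}\right) = -18285 - \left(\frac{9}{2} - 222 - - \frac{4}{111}\right) = -18285 - \left(\frac{9}{2} - 222 + \frac{4}{111}\right) = -18285 - - \frac{48277}{222} = -18285 + \frac{48277}{222} = - \frac{4010993}{222}$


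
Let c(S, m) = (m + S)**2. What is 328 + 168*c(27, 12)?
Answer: 255856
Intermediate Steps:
c(S, m) = (S + m)**2
328 + 168*c(27, 12) = 328 + 168*(27 + 12)**2 = 328 + 168*39**2 = 328 + 168*1521 = 328 + 255528 = 255856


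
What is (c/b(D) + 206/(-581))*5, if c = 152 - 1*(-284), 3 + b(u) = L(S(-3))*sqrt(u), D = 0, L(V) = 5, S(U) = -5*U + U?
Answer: -1269670/1743 ≈ -728.44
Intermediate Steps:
S(U) = -4*U
b(u) = -3 + 5*sqrt(u)
c = 436 (c = 152 + 284 = 436)
(c/b(D) + 206/(-581))*5 = (436/(-3 + 5*sqrt(0)) + 206/(-581))*5 = (436/(-3 + 5*0) + 206*(-1/581))*5 = (436/(-3 + 0) - 206/581)*5 = (436/(-3) - 206/581)*5 = (436*(-1/3) - 206/581)*5 = (-436/3 - 206/581)*5 = -253934/1743*5 = -1269670/1743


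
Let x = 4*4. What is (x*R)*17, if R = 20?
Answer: 5440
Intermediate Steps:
x = 16
(x*R)*17 = (16*20)*17 = 320*17 = 5440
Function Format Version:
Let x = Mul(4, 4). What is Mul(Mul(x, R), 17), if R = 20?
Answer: 5440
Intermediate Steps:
x = 16
Mul(Mul(x, R), 17) = Mul(Mul(16, 20), 17) = Mul(320, 17) = 5440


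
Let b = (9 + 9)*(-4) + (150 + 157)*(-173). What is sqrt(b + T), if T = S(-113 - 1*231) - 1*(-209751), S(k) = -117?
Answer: sqrt(156451) ≈ 395.54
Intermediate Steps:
b = -53183 (b = 18*(-4) + 307*(-173) = -72 - 53111 = -53183)
T = 209634 (T = -117 - 1*(-209751) = -117 + 209751 = 209634)
sqrt(b + T) = sqrt(-53183 + 209634) = sqrt(156451)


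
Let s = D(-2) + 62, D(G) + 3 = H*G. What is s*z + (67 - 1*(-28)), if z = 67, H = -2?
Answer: 4316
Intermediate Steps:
D(G) = -3 - 2*G
s = 63 (s = (-3 - 2*(-2)) + 62 = (-3 + 4) + 62 = 1 + 62 = 63)
s*z + (67 - 1*(-28)) = 63*67 + (67 - 1*(-28)) = 4221 + (67 + 28) = 4221 + 95 = 4316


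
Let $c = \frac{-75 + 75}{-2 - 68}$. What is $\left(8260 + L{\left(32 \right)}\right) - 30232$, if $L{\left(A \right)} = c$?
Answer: $-21972$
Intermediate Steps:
$c = 0$ ($c = \frac{0}{-70} = 0 \left(- \frac{1}{70}\right) = 0$)
$L{\left(A \right)} = 0$
$\left(8260 + L{\left(32 \right)}\right) - 30232 = \left(8260 + 0\right) - 30232 = 8260 - 30232 = -21972$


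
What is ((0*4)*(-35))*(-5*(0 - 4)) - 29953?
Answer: -29953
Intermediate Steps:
((0*4)*(-35))*(-5*(0 - 4)) - 29953 = (0*(-35))*(-5*(-4)) - 29953 = 0*20 - 29953 = 0 - 29953 = -29953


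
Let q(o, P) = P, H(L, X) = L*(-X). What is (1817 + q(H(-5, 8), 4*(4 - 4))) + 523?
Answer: 2340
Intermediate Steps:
H(L, X) = -L*X
(1817 + q(H(-5, 8), 4*(4 - 4))) + 523 = (1817 + 4*(4 - 4)) + 523 = (1817 + 4*0) + 523 = (1817 + 0) + 523 = 1817 + 523 = 2340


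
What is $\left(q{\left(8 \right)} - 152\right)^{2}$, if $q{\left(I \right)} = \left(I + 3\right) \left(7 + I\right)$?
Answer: $169$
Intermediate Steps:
$q{\left(I \right)} = \left(3 + I\right) \left(7 + I\right)$
$\left(q{\left(8 \right)} - 152\right)^{2} = \left(\left(21 + 8^{2} + 10 \cdot 8\right) - 152\right)^{2} = \left(\left(21 + 64 + 80\right) - 152\right)^{2} = \left(165 - 152\right)^{2} = 13^{2} = 169$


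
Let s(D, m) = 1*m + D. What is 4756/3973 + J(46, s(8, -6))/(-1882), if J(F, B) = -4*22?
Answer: 160352/128917 ≈ 1.2438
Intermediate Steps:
s(D, m) = D + m (s(D, m) = m + D = D + m)
J(F, B) = -88
4756/3973 + J(46, s(8, -6))/(-1882) = 4756/3973 - 88/(-1882) = 4756*(1/3973) - 88*(-1/1882) = 164/137 + 44/941 = 160352/128917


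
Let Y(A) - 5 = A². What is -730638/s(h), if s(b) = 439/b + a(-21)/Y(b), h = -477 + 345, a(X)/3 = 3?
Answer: 1680926240664/7650143 ≈ 2.1972e+5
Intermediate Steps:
Y(A) = 5 + A²
a(X) = 9 (a(X) = 3*3 = 9)
h = -132
s(b) = 9/(5 + b²) + 439/b (s(b) = 439/b + 9/(5 + b²) = 9/(5 + b²) + 439/b)
-730638/s(h) = -730638/(9/(5 + (-132)²) + 439/(-132)) = -730638/(9/(5 + 17424) + 439*(-1/132)) = -730638/(9/17429 - 439/132) = -730638/(-7650143/2300628) = -730638*(-2300628/7650143) = 1680926240664/7650143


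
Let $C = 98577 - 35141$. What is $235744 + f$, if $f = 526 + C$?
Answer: $299706$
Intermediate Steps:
$C = 63436$
$f = 63962$ ($f = 526 + 63436 = 63962$)
$235744 + f = 235744 + 63962 = 299706$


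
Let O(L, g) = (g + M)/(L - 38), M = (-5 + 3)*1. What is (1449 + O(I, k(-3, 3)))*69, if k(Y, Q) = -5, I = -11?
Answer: 699936/7 ≈ 99991.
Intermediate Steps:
M = -2 (M = -2*1 = -2)
O(L, g) = (-2 + g)/(-38 + L) (O(L, g) = (g - 2)/(L - 38) = (-2 + g)/(-38 + L))
(1449 + O(I, k(-3, 3)))*69 = (1449 + (-2 - 5)/(-38 - 11))*69 = (1449 - 7/(-49))*69 = (1449 - 1/49*(-7))*69 = (1449 + ⅐)*69 = (10144/7)*69 = 699936/7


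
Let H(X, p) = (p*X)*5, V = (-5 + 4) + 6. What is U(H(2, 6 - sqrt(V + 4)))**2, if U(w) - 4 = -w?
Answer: 676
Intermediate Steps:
V = 5 (V = -1 + 6 = 5)
H(X, p) = 5*X*p (H(X, p) = (X*p)*5 = 5*X*p)
U(w) = 4 - w
U(H(2, 6 - sqrt(V + 4)))**2 = (4 - 5*2*(6 - sqrt(5 + 4)))**2 = (4 - 5*2*(6 - sqrt(9)))**2 = (4 - 5*2*(6 - 1*3))**2 = (4 - 5*2*(6 - 3))**2 = (4 - 5*2*3)**2 = (4 - 1*30)**2 = (4 - 30)**2 = (-26)**2 = 676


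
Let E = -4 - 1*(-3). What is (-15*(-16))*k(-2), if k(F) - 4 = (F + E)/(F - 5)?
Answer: 7440/7 ≈ 1062.9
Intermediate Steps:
E = -1 (E = -4 + 3 = -1)
k(F) = 4 + (-1 + F)/(-5 + F) (k(F) = 4 + (F - 1)/(F - 5) = 4 + (-1 + F)/(-5 + F))
(-15*(-16))*k(-2) = (-15*(-16))*((-21 + 5*(-2))/(-5 - 2)) = 240*((-21 - 10)/(-7)) = 240*(-⅐*(-31)) = 240*(31/7) = 7440/7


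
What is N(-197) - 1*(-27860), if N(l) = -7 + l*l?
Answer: 66662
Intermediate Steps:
N(l) = -7 + l²
N(-197) - 1*(-27860) = (-7 + (-197)²) - 1*(-27860) = (-7 + 38809) + 27860 = 38802 + 27860 = 66662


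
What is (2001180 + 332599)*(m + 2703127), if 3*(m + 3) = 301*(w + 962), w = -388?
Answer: 19328698409734/3 ≈ 6.4429e+12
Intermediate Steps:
m = 172765/3 (m = -3 + (301*(-388 + 962))/3 = -3 + (301*574)/3 = -3 + (⅓)*172774 = -3 + 172774/3 = 172765/3 ≈ 57588.)
(2001180 + 332599)*(m + 2703127) = (2001180 + 332599)*(172765/3 + 2703127) = 2333779*(8282146/3) = 19328698409734/3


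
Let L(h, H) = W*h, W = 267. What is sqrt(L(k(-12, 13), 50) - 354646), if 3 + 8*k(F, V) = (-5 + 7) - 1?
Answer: I*sqrt(1418851)/2 ≈ 595.58*I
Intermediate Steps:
k(F, V) = -1/4 (k(F, V) = -3/8 + ((-5 + 7) - 1)/8 = -3/8 + (2 - 1)/8 = -3/8 + (1/8)*1 = -3/8 + 1/8 = -1/4)
L(h, H) = 267*h
sqrt(L(k(-12, 13), 50) - 354646) = sqrt(267*(-1/4) - 354646) = sqrt(-267/4 - 354646) = sqrt(-1418851/4) = I*sqrt(1418851)/2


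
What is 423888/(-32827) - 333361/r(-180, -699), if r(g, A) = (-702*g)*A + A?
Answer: -129513951365/10032832977 ≈ -12.909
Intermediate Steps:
r(g, A) = A - 702*A*g (r(g, A) = -702*A*g + A = A - 702*A*g)
423888/(-32827) - 333361/r(-180, -699) = 423888/(-32827) - 333361*(-1/(699*(1 - 702*(-180)))) = 423888*(-1/32827) - 333361*(-1/(699*(1 + 126360))) = -423888/32827 - 333361/((-699*126361)) = -423888/32827 - 333361/(-88326339) = -423888/32827 - 333361*(-1/88326339) = -423888/32827 + 333361/88326339 = -129513951365/10032832977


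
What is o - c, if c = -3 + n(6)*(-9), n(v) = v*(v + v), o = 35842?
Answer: 36493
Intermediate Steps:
n(v) = 2*v² (n(v) = v*(2*v) = 2*v²)
c = -651 (c = -3 + (2*6²)*(-9) = -3 + (2*36)*(-9) = -3 + 72*(-9) = -3 - 648 = -651)
o - c = 35842 - 1*(-651) = 35842 + 651 = 36493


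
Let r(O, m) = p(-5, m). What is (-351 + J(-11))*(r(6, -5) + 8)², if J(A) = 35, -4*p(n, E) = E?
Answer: -108151/4 ≈ -27038.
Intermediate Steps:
p(n, E) = -E/4
r(O, m) = -m/4
(-351 + J(-11))*(r(6, -5) + 8)² = (-351 + 35)*(-¼*(-5) + 8)² = -316*(5/4 + 8)² = -316*(37/4)² = -316*1369/16 = -108151/4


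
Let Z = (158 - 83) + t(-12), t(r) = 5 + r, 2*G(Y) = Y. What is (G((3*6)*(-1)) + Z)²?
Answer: 3481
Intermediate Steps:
G(Y) = Y/2
Z = 68 (Z = (158 - 83) + (5 - 12) = 75 - 7 = 68)
(G((3*6)*(-1)) + Z)² = (((3*6)*(-1))/2 + 68)² = ((18*(-1))/2 + 68)² = ((½)*(-18) + 68)² = (-9 + 68)² = 59² = 3481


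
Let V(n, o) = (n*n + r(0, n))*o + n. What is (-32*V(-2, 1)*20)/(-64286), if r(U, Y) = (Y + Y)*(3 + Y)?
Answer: -640/32143 ≈ -0.019911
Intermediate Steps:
r(U, Y) = 2*Y*(3 + Y) (r(U, Y) = (2*Y)*(3 + Y) = 2*Y*(3 + Y))
V(n, o) = n + o*(n**2 + 2*n*(3 + n)) (V(n, o) = (n*n + 2*n*(3 + n))*o + n = (n**2 + 2*n*(3 + n))*o + n = o*(n**2 + 2*n*(3 + n)) + n = n + o*(n**2 + 2*n*(3 + n)))
(-32*V(-2, 1)*20)/(-64286) = (-(-64)*(1 + 6*1 + 3*(-2)*1)*20)/(-64286) = (-(-64)*(1 + 6 - 6)*20)*(-1/64286) = (-(-64)*20)*(-1/64286) = (-32*(-2)*20)*(-1/64286) = (64*20)*(-1/64286) = 1280*(-1/64286) = -640/32143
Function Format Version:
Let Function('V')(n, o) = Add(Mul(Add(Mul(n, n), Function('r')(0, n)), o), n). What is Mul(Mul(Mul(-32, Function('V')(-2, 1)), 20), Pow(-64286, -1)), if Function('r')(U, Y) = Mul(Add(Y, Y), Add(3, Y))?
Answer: Rational(-640, 32143) ≈ -0.019911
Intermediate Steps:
Function('r')(U, Y) = Mul(2, Y, Add(3, Y)) (Function('r')(U, Y) = Mul(Mul(2, Y), Add(3, Y)) = Mul(2, Y, Add(3, Y)))
Function('V')(n, o) = Add(n, Mul(o, Add(Pow(n, 2), Mul(2, n, Add(3, n))))) (Function('V')(n, o) = Add(Mul(Add(Mul(n, n), Mul(2, n, Add(3, n))), o), n) = Add(Mul(Add(Pow(n, 2), Mul(2, n, Add(3, n))), o), n) = Add(Mul(o, Add(Pow(n, 2), Mul(2, n, Add(3, n)))), n) = Add(n, Mul(o, Add(Pow(n, 2), Mul(2, n, Add(3, n))))))
Mul(Mul(Mul(-32, Function('V')(-2, 1)), 20), Pow(-64286, -1)) = Mul(Mul(Mul(-32, Mul(-2, Add(1, Mul(6, 1), Mul(3, -2, 1)))), 20), Pow(-64286, -1)) = Mul(Mul(Mul(-32, Mul(-2, Add(1, 6, -6))), 20), Rational(-1, 64286)) = Mul(Mul(Mul(-32, Mul(-2, 1)), 20), Rational(-1, 64286)) = Mul(Mul(Mul(-32, -2), 20), Rational(-1, 64286)) = Mul(Mul(64, 20), Rational(-1, 64286)) = Mul(1280, Rational(-1, 64286)) = Rational(-640, 32143)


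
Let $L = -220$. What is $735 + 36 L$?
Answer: $-7185$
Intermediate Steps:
$735 + 36 L = 735 + 36 \left(-220\right) = 735 - 7920 = -7185$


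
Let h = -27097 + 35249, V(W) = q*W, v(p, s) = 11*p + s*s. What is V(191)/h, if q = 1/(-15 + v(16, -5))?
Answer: 191/1516272 ≈ 0.00012597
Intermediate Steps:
v(p, s) = s² + 11*p (v(p, s) = 11*p + s² = s² + 11*p)
q = 1/186 (q = 1/(-15 + ((-5)² + 11*16)) = 1/(-15 + (25 + 176)) = 1/(-15 + 201) = 1/186 ≈ 0.0053763)
V(W) = W/186
h = 8152
V(191)/h = ((1/186)*191)/8152 = (191/186)*(1/8152) = 191/1516272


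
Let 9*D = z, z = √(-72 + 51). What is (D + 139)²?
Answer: (1251 + I*√21)²/81 ≈ 19321.0 + 141.55*I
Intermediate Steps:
z = I*√21 (z = √(-21) = I*√21 ≈ 4.5826*I)
D = I*√21/9 (D = (I*√21)/9 = I*√21/9 ≈ 0.50918*I)
(D + 139)² = (I*√21/9 + 139)² = (139 + I*√21/9)²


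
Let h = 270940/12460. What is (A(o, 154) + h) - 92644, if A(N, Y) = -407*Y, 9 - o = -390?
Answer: -96752059/623 ≈ -1.5530e+5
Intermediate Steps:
o = 399 (o = 9 - 1*(-390) = 9 + 390 = 399)
h = 13547/623 (h = 270940*(1/12460) = 13547/623 ≈ 21.745)
(A(o, 154) + h) - 92644 = (-407*154 + 13547/623) - 92644 = (-62678 + 13547/623) - 92644 = -39034847/623 - 92644 = -96752059/623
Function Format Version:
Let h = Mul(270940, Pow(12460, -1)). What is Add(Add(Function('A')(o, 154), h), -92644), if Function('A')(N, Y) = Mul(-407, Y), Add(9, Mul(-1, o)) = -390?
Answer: Rational(-96752059, 623) ≈ -1.5530e+5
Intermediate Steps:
o = 399 (o = Add(9, Mul(-1, -390)) = Add(9, 390) = 399)
h = Rational(13547, 623) (h = Mul(270940, Rational(1, 12460)) = Rational(13547, 623) ≈ 21.745)
Add(Add(Function('A')(o, 154), h), -92644) = Add(Add(Mul(-407, 154), Rational(13547, 623)), -92644) = Add(Add(-62678, Rational(13547, 623)), -92644) = Add(Rational(-39034847, 623), -92644) = Rational(-96752059, 623)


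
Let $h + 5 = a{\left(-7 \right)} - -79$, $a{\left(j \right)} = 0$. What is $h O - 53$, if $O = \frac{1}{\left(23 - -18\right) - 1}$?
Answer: $- \frac{1023}{20} \approx -51.15$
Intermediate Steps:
$O = \frac{1}{40}$ ($O = \frac{1}{\left(23 + 18\right) - 1} = \frac{1}{41 - 1} = \frac{1}{40} \approx 0.025$)
$h = 74$ ($h = -5 + \left(0 - -79\right) = -5 + \left(0 + 79\right) = -5 + 79 = 74$)
$h O - 53 = 74 \cdot \frac{1}{40} - 53 = \frac{37}{20} - 53 = - \frac{1023}{20}$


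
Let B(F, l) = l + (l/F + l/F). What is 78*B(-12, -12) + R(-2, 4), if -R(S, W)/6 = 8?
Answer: -828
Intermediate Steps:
B(F, l) = l + 2*l/F
R(S, W) = -48 (R(S, W) = -6*8 = -48)
78*B(-12, -12) + R(-2, 4) = 78*(-12*(2 - 12)/(-12)) - 48 = 78*(-12*(-1/12)*(-10)) - 48 = 78*(-10) - 48 = -780 - 48 = -828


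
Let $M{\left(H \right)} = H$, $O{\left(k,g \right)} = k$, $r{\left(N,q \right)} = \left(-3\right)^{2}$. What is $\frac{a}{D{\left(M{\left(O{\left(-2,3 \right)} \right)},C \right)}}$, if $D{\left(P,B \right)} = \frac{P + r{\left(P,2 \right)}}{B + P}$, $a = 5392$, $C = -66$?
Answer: $- \frac{366656}{7} \approx -52379.0$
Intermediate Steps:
$r{\left(N,q \right)} = 9$
$D{\left(P,B \right)} = \frac{9 + P}{B + P}$ ($D{\left(P,B \right)} = \frac{P + 9}{B + P} = \frac{9 + P}{B + P}$)
$\frac{a}{D{\left(M{\left(O{\left(-2,3 \right)} \right)},C \right)}} = \frac{5392}{\frac{1}{-66 - 2} \left(9 - 2\right)} = \frac{5392}{\frac{1}{-68} \cdot 7} = \frac{5392}{\left(- \frac{1}{68}\right) 7} = \frac{5392}{- \frac{7}{68}} = 5392 \left(- \frac{68}{7}\right) = - \frac{366656}{7}$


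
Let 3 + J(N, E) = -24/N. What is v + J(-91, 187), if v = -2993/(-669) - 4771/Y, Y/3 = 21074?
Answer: 710810655/427654682 ≈ 1.6621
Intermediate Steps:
J(N, E) = -3 - 24/N
Y = 63222 (Y = 3*21074 = 63222)
v = 20670183/4699502 (v = -2993/(-669) - 4771/63222 = -2993*(-1/669) - 4771*1/63222 = 2993/669 - 4771/63222 = 20670183/4699502 ≈ 4.3984)
v + J(-91, 187) = 20670183/4699502 + (-3 - 24/(-91)) = 20670183/4699502 + (-3 - 24*(-1/91)) = 20670183/4699502 + (-3 + 24/91) = 20670183/4699502 - 249/91 = 710810655/427654682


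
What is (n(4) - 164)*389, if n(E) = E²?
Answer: -57572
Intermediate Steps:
(n(4) - 164)*389 = (4² - 164)*389 = (16 - 164)*389 = -148*389 = -57572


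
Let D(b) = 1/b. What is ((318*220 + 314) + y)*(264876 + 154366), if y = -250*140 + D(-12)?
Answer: 88729844227/6 ≈ 1.4788e+10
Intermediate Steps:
y = -420001/12 (y = -250*140 + 1/(-12) = -35000 - 1/12 = -420001/12 ≈ -35000.)
((318*220 + 314) + y)*(264876 + 154366) = ((318*220 + 314) - 420001/12)*(264876 + 154366) = ((69960 + 314) - 420001/12)*419242 = (70274 - 420001/12)*419242 = (423287/12)*419242 = 88729844227/6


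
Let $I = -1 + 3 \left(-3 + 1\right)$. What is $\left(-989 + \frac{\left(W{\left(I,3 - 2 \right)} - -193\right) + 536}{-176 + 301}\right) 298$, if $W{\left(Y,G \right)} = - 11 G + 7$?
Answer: $- \frac{1464968}{5} \approx -2.9299 \cdot 10^{5}$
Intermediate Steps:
$I = -7$ ($I = -1 + 3 \left(-2\right) = -1 - 6 = -7$)
$W{\left(Y,G \right)} = 7 - 11 G$
$\left(-989 + \frac{\left(W{\left(I,3 - 2 \right)} - -193\right) + 536}{-176 + 301}\right) 298 = \left(-989 + \frac{\left(\left(7 - 11 \left(3 - 2\right)\right) - -193\right) + 536}{-176 + 301}\right) 298 = \left(-989 + \frac{\left(\left(7 - 11\right) + 193\right) + 536}{125}\right) 298 = \left(-989 + \left(\left(\left(7 - 11\right) + 193\right) + 536\right) \frac{1}{125}\right) 298 = \left(-989 + \left(\left(-4 + 193\right) + 536\right) \frac{1}{125}\right) 298 = \left(-989 + \left(189 + 536\right) \frac{1}{125}\right) 298 = \left(-989 + 725 \cdot \frac{1}{125}\right) 298 = \left(-989 + \frac{29}{5}\right) 298 = \left(- \frac{4916}{5}\right) 298 = - \frac{1464968}{5}$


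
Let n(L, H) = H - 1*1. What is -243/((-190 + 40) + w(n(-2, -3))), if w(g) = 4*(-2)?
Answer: 243/158 ≈ 1.5380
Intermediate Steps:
n(L, H) = -1 + H (n(L, H) = H - 1 = -1 + H)
w(g) = -8
-243/((-190 + 40) + w(n(-2, -3))) = -243/((-190 + 40) - 8) = -243/(-150 - 8) = -243/(-158) = -243*(-1/158) = 243/158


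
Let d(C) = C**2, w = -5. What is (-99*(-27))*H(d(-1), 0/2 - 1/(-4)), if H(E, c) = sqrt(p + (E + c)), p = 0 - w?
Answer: 13365/2 ≈ 6682.5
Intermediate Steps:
p = 5 (p = 0 - 1*(-5) = 0 + 5 = 5)
H(E, c) = sqrt(5 + E + c) (H(E, c) = sqrt(5 + (E + c)) = sqrt(5 + E + c))
(-99*(-27))*H(d(-1), 0/2 - 1/(-4)) = (-99*(-27))*sqrt(5 + (-1)**2 + (0/2 - 1/(-4))) = 2673*sqrt(5 + 1 + (0*(1/2) - 1*(-1/4))) = 2673*sqrt(5 + 1 + (0 + 1/4)) = 2673*sqrt(5 + 1 + 1/4) = 2673*sqrt(25/4) = 2673*(5/2) = 13365/2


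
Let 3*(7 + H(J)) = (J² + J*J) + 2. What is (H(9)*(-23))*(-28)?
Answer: 92092/3 ≈ 30697.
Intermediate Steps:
H(J) = -19/3 + 2*J²/3 (H(J) = -7 + ((J² + J*J) + 2)/3 = -7 + ((J² + J²) + 2)/3 = -7 + (2*J² + 2)/3 = -7 + (2 + 2*J²)/3 = -7 + (⅔ + 2*J²/3) = -19/3 + 2*J²/3)
(H(9)*(-23))*(-28) = ((-19/3 + (⅔)*9²)*(-23))*(-28) = ((-19/3 + (⅔)*81)*(-23))*(-28) = ((-19/3 + 54)*(-23))*(-28) = ((143/3)*(-23))*(-28) = -3289/3*(-28) = 92092/3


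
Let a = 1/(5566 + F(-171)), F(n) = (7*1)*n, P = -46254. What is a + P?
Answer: -202083725/4369 ≈ -46254.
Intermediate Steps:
F(n) = 7*n
a = 1/4369 (a = 1/(5566 + 7*(-171)) = 1/(5566 - 1197) = 1/4369 ≈ 0.00022889)
a + P = 1/4369 - 46254 = -202083725/4369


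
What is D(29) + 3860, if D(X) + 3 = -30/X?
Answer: 111823/29 ≈ 3856.0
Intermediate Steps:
D(X) = -3 - 30/X
D(29) + 3860 = (-3 - 30/29) + 3860 = -117/29 + 3860 = 111823/29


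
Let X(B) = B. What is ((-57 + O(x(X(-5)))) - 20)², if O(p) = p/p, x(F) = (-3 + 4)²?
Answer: 5776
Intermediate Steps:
x(F) = 1 (x(F) = 1² = 1)
O(p) = 1
((-57 + O(x(X(-5)))) - 20)² = ((-57 + 1) - 20)² = (-56 - 20)² = (-76)² = 5776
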